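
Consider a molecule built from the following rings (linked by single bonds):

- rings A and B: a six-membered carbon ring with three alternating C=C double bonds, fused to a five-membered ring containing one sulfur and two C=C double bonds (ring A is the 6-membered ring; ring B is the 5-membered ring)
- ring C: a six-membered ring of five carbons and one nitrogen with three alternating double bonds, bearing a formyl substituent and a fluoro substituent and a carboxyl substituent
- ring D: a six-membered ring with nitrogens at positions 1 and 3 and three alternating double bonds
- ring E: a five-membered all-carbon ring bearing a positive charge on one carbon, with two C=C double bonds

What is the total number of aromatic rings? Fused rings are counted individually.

Rings A and B form a fused bicyclic system (with one sulfur) with 9 sp² atoms and 10 π electrons from ring double bonds plus a heteroatom lone pair. 10 = 4(2)+2, so the system is aromatic and both rings count as aromatic (benzothiophene).
Ring C has a continuous p-orbital overlap around the ring; 3 ring double bonds give 6 π electrons. 6 = 4(1)+2, so ring C is aromatic (pyridine).
Ring D has a continuous p-orbital overlap around the ring; 3 ring double bonds give 6 π electrons. That satisfies 4n+2 with n=1, so ring D is aromatic (pyrimidine).
Ring E has only sp² ring atoms; a planar conformation would have a fully conjugated π system of 4 electrons. But 4 = 4(1), which is 4n not 4n+2, so ring E is not aromatic (cyclopentadienyl cation).
Aromatic: A, B, C, D. Total: 4.

4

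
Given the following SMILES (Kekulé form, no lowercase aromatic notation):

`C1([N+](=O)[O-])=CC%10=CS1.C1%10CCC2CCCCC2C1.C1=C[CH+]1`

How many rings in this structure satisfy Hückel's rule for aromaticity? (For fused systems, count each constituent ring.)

2

The SMILES encodes a five-membered ring of four carbons and one sulfur, with two C=C double bonds; two fused six-membered saturated carbon rings; a three-membered all-carbon ring bearing a positive charge on one carbon, with one C=C double bond.
The 5-membered ring with one sulfur is fully conjugated (every ring atom contributes a p orbital); 2 ring double bonds (4 π electrons) plus a heteroatom lone pair (2) give 6 π electrons. That satisfies 4n+2 with n=1, so it is aromatic (thiophene).
The 6-membered ring has only sp³ atoms, so it is not fully conjugated — not aromatic (cyclohexane ring).
The second 6-membered ring has only sp³ atoms, so it is not fully conjugated — not aromatic (cyclohexane ring).
The 3-membered ring has a continuous p-orbital overlap around the ring; 1 ring double bond (2 π electrons) plus the carbocation's empty p orbital (0, but keeps the ring conjugated) give 2 π electrons. Since 2 = 4n+2 (n=0), it is aromatic (cyclopropenyl cation).
2 of the 4 rings are aromatic. Total: 2.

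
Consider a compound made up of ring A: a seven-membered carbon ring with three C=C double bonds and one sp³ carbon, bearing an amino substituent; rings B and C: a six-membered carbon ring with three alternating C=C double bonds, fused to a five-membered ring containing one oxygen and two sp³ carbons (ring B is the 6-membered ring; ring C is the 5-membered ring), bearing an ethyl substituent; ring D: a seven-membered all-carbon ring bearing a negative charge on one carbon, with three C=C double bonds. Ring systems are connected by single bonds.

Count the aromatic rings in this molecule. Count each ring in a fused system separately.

1

Ring A has one sp³ carbon, so it is not fully conjugated — not aromatic (cycloheptatriene).
Ring B is planar and fully conjugated; 3 ring double bonds give 6 π electrons. Since 6 = 4n+2 (n=1), ring B is aromatic (benzene ring).
Ring C has two sp³ carbons, so it is not fully conjugated — not aromatic (oxolane ring).
Ring D has only sp² ring atoms; a planar conformation would have a fully conjugated π system of 8 electrons. But 8 = 4(2), which is 4n not 4n+2, so ring D is not aromatic (cycloheptatrienyl anion).
Aromatic: B. Total: 1.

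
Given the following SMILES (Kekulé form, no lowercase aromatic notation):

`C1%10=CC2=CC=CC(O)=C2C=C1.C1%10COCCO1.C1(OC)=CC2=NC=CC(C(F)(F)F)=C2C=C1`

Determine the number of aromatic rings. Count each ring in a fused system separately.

4

The SMILES encodes two fused six-membered carbon rings, each with three alternating C=C double bonds; a six-membered saturated ring with oxygens at positions 1 and 4; two fused six-membered rings, each with three alternating double bonds; one ring is all carbon and the other has one ring nitrogen.
The fused 6/6-membered bicyclic is a single π system with 10 sp² atoms and 10 π electrons from ring double bonds. 10 = 4(2)+2, so the system is aromatic and both rings count as aromatic (naphthalene).
The 6-membered ring with two oxygens (1,4) has only sp³ atoms, so it is not fully conjugated — not aromatic (1,4-dioxane).
The fused 6/6-membered bicyclic (with one nitrogen) is a single π system with 10 sp² atoms and 10 π electrons from ring double bonds. 10 = 4(2)+2, so the system is aromatic and both rings count as aromatic (quinoline).
4 of the 5 rings are aromatic. Total: 4.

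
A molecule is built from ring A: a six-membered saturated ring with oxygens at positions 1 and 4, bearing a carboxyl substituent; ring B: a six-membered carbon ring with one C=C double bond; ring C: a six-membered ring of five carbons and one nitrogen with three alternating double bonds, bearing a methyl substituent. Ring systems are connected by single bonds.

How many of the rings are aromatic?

1

Ring A has only sp³ atoms, so it is not fully conjugated — not aromatic (1,4-dioxane).
Ring B has four sp³ carbons, so it is not fully conjugated — not aromatic (cyclohexene).
Ring C is fully conjugated (every ring atom contributes a p orbital); 3 ring double bonds give 6 π electrons. 6 = 4(1)+2, so ring C is aromatic (pyridine).
Aromatic: C. Total: 1.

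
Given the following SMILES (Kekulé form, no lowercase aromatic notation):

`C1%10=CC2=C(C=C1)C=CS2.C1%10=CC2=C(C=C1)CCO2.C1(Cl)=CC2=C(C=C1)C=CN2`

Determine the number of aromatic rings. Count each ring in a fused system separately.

The SMILES encodes a six-membered carbon ring with three alternating C=C double bonds, fused to a five-membered ring containing one sulfur and two C=C double bonds; a six-membered carbon ring with three alternating C=C double bonds, fused to a five-membered ring containing one oxygen and two sp³ carbons; a six-membered carbon ring with three alternating C=C double bonds, fused to a five-membered ring containing one N–H nitrogen and two C=C double bonds.
The fused 6/5-membered bicyclic (with one sulfur) is a single π system with 9 sp² atoms and 10 π electrons from ring double bonds plus a heteroatom lone pair. 10 = 4(2)+2, so the system is aromatic and both rings count as aromatic (benzothiophene).
The 6-membered ring has a continuous p-orbital overlap around the ring; 3 ring double bonds give 6 π electrons. 6 = 4(1)+2, so it is aromatic (benzene ring).
The 5-membered ring with one oxygen has two sp³ carbons, so it is not fully conjugated — not aromatic (oxolane ring).
The fused 6/5-membered bicyclic (with one N–H) is a single π system with 9 sp² atoms and 10 π electrons from ring double bonds plus a heteroatom lone pair. 10 = 4(2)+2, so the system is aromatic and both rings count as aromatic (indole).
5 of the 6 rings are aromatic. Total: 5.

5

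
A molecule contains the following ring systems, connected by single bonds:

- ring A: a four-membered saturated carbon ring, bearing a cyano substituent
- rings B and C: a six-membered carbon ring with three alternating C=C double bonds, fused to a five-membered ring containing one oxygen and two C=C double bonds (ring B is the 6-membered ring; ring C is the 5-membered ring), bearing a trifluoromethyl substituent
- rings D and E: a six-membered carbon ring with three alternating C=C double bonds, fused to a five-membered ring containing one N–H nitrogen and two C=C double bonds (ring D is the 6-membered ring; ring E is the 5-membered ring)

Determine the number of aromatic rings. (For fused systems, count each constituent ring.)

Ring A has only sp³ atoms, so it is not fully conjugated — not aromatic (cyclobutane).
Rings B and C form a fused bicyclic system (with one oxygen) with 9 sp² atoms and 10 π electrons from ring double bonds plus a heteroatom lone pair. 10 = 4(2)+2, so the system is aromatic and both rings count as aromatic (benzofuran).
Rings D and E form a fused bicyclic system (with one N–H) with 9 sp² atoms and 10 π electrons from ring double bonds plus a heteroatom lone pair. 10 = 4(2)+2, so the system is aromatic and both rings count as aromatic (indole).
Aromatic: B, C, D, E. Total: 4.

4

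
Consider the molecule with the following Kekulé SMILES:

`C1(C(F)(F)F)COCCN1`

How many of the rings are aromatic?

0

The SMILES encodes a six-membered saturated ring with an oxygen and an N–H nitrogen at positions 1 and 4.
The 6-membered ring with one oxygen and one N–H (1,4) has only sp³ atoms, so it is not fully conjugated — not aromatic (morpholine).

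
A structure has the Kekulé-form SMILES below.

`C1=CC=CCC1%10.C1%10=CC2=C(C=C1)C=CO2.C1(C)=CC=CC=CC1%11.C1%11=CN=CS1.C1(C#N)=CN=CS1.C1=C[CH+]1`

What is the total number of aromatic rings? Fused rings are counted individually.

The SMILES encodes a six-membered carbon ring with two conjugated C=C double bonds and two sp³ carbons; a six-membered carbon ring with three alternating C=C double bonds, fused to a five-membered ring containing one oxygen and two C=C double bonds; a seven-membered carbon ring with three C=C double bonds and one sp³ carbon; a five-membered ring with a sulfur at position 1 and a nitrogen at position 3 (in a C=N bond), with two double bonds; a five-membered ring with a sulfur at position 1 and a nitrogen at position 3 (in a C=N bond), with two double bonds; a three-membered all-carbon ring bearing a positive charge on one carbon, with one C=C double bond.
The 6-membered ring has two sp³ carbons, so it is not fully conjugated — not aromatic (1,3-cyclohexadiene).
The fused 6/5-membered bicyclic (with one oxygen) is a single π system with 9 sp² atoms and 10 π electrons from ring double bonds plus a heteroatom lone pair. 10 = 4(2)+2, so the system is aromatic and both rings count as aromatic (benzofuran).
The 7-membered ring has one sp³ carbon, so it is not fully conjugated — not aromatic (cycloheptatriene).
The 5-membered ring with one sulfur and one =N– is planar and fully conjugated; 2 ring double bonds (4 π electrons) plus a heteroatom lone pair (2) give 6 π electrons. 6 = 4(1)+2, so it is aromatic (thiazole).
The second 5-membered ring with one sulfur and one =N– is fully conjugated (every ring atom contributes a p orbital); 2 ring double bonds (4 π electrons) plus a heteroatom lone pair (2) give 6 π electrons. Since 6 = 4n+2 (n=1), it is aromatic (thiazole).
The 3-membered ring is planar and fully conjugated; 1 ring double bond (2 π electrons) plus the carbocation's empty p orbital (0, but keeps the ring conjugated) give 2 π electrons. 2 = 4(0)+2, so it is aromatic (cyclopropenyl cation).
5 of the 7 rings are aromatic. Total: 5.

5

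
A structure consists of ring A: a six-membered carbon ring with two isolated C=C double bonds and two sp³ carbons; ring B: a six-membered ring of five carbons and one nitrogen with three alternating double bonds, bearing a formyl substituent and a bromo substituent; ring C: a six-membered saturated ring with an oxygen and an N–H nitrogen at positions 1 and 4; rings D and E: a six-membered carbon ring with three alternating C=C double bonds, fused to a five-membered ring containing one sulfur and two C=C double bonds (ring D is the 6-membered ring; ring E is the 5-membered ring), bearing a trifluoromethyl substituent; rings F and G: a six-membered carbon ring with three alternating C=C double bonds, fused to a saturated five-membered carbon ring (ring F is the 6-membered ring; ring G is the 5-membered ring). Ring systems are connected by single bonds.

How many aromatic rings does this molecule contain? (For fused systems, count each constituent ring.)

4

Ring A has two sp³ carbons, so it is not fully conjugated — not aromatic (1,4-cyclohexadiene).
Ring B is planar and fully conjugated; 3 ring double bonds give 6 π electrons. 6 = 4(1)+2, so ring B is aromatic (pyridine).
Ring C has only sp³ atoms, so it is not fully conjugated — not aromatic (morpholine).
Rings D and E form a fused bicyclic system (with one sulfur) with 9 sp² atoms and 10 π electrons from ring double bonds plus a heteroatom lone pair. 10 = 4(2)+2, so the system is aromatic and both rings count as aromatic (benzothiophene).
Ring F has a continuous p-orbital overlap around the ring; 3 ring double bonds give 6 π electrons. That satisfies 4n+2 with n=1, so ring F is aromatic (benzene ring).
Ring G has three sp³ carbons, so it is not fully conjugated — not aromatic (cyclopentane ring).
Aromatic: B, D, E, F. Total: 4.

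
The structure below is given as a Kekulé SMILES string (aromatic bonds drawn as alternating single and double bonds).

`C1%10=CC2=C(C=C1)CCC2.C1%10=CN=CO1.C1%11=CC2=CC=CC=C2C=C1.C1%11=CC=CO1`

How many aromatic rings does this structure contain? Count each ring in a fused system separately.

The SMILES encodes a six-membered carbon ring with three alternating C=C double bonds, fused to a saturated five-membered carbon ring; a five-membered ring with an oxygen at position 1 and a nitrogen at position 3 (in a C=N bond), with two double bonds; two fused six-membered carbon rings, each with three alternating C=C double bonds; a five-membered ring of four carbons and one oxygen, with two C=C double bonds.
The 6-membered ring is fully conjugated (every ring atom contributes a p orbital); 3 ring double bonds give 6 π electrons. 6 = 4(1)+2, so it is aromatic (benzene ring).
The 5-membered ring has three sp³ carbons, so it is not fully conjugated — not aromatic (cyclopentane ring).
The 5-membered ring with one oxygen and one =N– is planar and fully conjugated; 2 ring double bonds (4 π electrons) plus a heteroatom lone pair (2) give 6 π electrons. Since 6 = 4n+2 (n=1), it is aromatic (oxazole).
The fused 6/6-membered bicyclic is a single π system with 10 sp² atoms and 10 π electrons from ring double bonds. 10 = 4(2)+2, so the system is aromatic and both rings count as aromatic (naphthalene).
The 5-membered ring with one oxygen is planar and fully conjugated; 2 ring double bonds (4 π electrons) plus a heteroatom lone pair (2) give 6 π electrons. Since 6 = 4n+2 (n=1), it is aromatic (furan).
5 of the 6 rings are aromatic. Total: 5.

5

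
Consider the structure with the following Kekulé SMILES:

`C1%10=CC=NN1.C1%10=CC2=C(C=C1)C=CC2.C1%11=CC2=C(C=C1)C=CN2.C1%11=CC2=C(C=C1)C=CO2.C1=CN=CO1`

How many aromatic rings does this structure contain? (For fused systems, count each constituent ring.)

The SMILES encodes a five-membered ring with two adjacent nitrogens (one bearing H, one in a double bond) and two double bonds; a six-membered carbon ring with three alternating C=C double bonds, fused to a five-membered carbon ring containing one C=C double bond and one sp³ carbon; a six-membered carbon ring with three alternating C=C double bonds, fused to a five-membered ring containing one N–H nitrogen and two C=C double bonds; a six-membered carbon ring with three alternating C=C double bonds, fused to a five-membered ring containing one oxygen and two C=C double bonds; a five-membered ring with an oxygen at position 1 and a nitrogen at position 3 (in a C=N bond), with two double bonds.
The 5-membered ring with two adjacent nitrogens (one N–H, one =N–) is fully conjugated (every ring atom contributes a p orbital); 2 ring double bonds (4 π electrons) plus a heteroatom lone pair (2) give 6 π electrons. Since 6 = 4n+2 (n=1), it is aromatic (pyrazole).
The 6-membered ring is fully conjugated (every ring atom contributes a p orbital); 3 ring double bonds give 6 π electrons. That satisfies 4n+2 with n=1, so it is aromatic (benzene ring).
The 5-membered ring has one sp³ carbon, so it is not fully conjugated — not aromatic (cyclopentene ring).
The fused 6/5-membered bicyclic (with one N–H) is a single π system with 9 sp² atoms and 10 π electrons from ring double bonds plus a heteroatom lone pair. 10 = 4(2)+2, so the system is aromatic and both rings count as aromatic (indole).
The fused 6/5-membered bicyclic (with one oxygen) is a single π system with 9 sp² atoms and 10 π electrons from ring double bonds plus a heteroatom lone pair. 10 = 4(2)+2, so the system is aromatic and both rings count as aromatic (benzofuran).
The 5-membered ring with one oxygen and one =N– is fully conjugated (every ring atom contributes a p orbital); 2 ring double bonds (4 π electrons) plus a heteroatom lone pair (2) give 6 π electrons. 6 = 4(1)+2, so it is aromatic (oxazole).
7 of the 8 rings are aromatic. Total: 7.

7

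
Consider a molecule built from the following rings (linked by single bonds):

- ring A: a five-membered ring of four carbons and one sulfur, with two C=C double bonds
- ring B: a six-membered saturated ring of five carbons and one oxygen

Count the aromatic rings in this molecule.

Ring A is fully conjugated (every ring atom contributes a p orbital); 2 ring double bonds (4 π electrons) plus a heteroatom lone pair (2) give 6 π electrons. 6 = 4(1)+2, so ring A is aromatic (thiophene).
Ring B has only sp³ atoms, so it is not fully conjugated — not aromatic (tetrahydropyran).
Aromatic: A. Total: 1.

1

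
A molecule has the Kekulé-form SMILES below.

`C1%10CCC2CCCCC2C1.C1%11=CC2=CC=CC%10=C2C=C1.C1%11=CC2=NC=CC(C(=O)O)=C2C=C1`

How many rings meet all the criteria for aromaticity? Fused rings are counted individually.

The SMILES encodes two fused six-membered saturated carbon rings; two fused six-membered carbon rings, each with three alternating C=C double bonds; two fused six-membered rings, each with three alternating double bonds; one ring is all carbon and the other has one ring nitrogen.
The 6-membered ring has only sp³ atoms, so it is not fully conjugated — not aromatic (cyclohexane ring).
The second 6-membered ring has only sp³ atoms, so it is not fully conjugated — not aromatic (cyclohexane ring).
The fused 6/6-membered bicyclic is a single π system with 10 sp² atoms and 10 π electrons from ring double bonds. 10 = 4(2)+2, so the system is aromatic and both rings count as aromatic (naphthalene).
The fused 6/6-membered bicyclic (with one nitrogen) is a single π system with 10 sp² atoms and 10 π electrons from ring double bonds. 10 = 4(2)+2, so the system is aromatic and both rings count as aromatic (quinoline).
4 of the 6 rings are aromatic. Total: 4.

4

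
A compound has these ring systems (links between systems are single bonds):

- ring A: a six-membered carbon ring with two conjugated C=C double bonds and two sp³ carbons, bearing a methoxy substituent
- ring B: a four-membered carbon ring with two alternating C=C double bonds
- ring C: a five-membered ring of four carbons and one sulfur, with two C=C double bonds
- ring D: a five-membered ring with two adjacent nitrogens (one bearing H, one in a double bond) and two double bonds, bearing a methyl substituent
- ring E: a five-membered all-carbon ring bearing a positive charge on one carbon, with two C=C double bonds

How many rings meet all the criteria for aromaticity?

Ring A has two sp³ carbons, so it is not fully conjugated — not aromatic (1,3-cyclohexadiene).
Ring B has only sp² ring atoms; a planar conformation would have a fully conjugated π system of 4 electrons. But 4 = 4(1), which is 4n not 4n+2, so ring B is not aromatic (cyclobutadiene) — cyclobutadiene is antiaromatic and distorts to a rectangle.
Ring C has a continuous p-orbital overlap around the ring; 2 ring double bonds (4 π electrons) plus a heteroatom lone pair (2) give 6 π electrons. 6 = 4(1)+2, so ring C is aromatic (thiophene).
Ring D has a continuous p-orbital overlap around the ring; 2 ring double bonds (4 π electrons) plus a heteroatom lone pair (2) give 6 π electrons. Since 6 = 4n+2 (n=1), ring D is aromatic (pyrazole).
Ring E has only sp² ring atoms; a planar conformation would have a fully conjugated π system of 4 electrons. But 4 = 4(1), which is 4n not 4n+2, so ring E is not aromatic (cyclopentadienyl cation).
Aromatic: C, D. Total: 2.

2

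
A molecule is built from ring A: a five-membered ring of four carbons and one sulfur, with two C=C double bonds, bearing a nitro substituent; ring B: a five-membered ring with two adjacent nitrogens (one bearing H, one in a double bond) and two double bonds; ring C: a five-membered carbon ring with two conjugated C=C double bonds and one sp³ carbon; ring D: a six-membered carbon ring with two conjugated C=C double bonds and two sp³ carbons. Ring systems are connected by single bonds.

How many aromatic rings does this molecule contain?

Ring A is planar and fully conjugated; 2 ring double bonds (4 π electrons) plus a heteroatom lone pair (2) give 6 π electrons. 6 = 4(1)+2, so ring A is aromatic (thiophene).
Ring B has a continuous p-orbital overlap around the ring; 2 ring double bonds (4 π electrons) plus a heteroatom lone pair (2) give 6 π electrons. 6 = 4(1)+2, so ring B is aromatic (pyrazole).
Ring C has one sp³ carbon, so it is not fully conjugated — not aromatic (cyclopentadiene).
Ring D has two sp³ carbons, so it is not fully conjugated — not aromatic (1,3-cyclohexadiene).
Aromatic: A, B. Total: 2.

2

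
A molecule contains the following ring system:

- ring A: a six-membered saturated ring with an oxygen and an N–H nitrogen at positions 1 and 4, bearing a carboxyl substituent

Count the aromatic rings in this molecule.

Ring A has only sp³ atoms, so it is not fully conjugated — not aromatic (morpholine).

0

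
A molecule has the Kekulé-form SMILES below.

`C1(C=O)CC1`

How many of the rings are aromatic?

0

The SMILES encodes a three-membered saturated carbon ring.
The 3-membered ring has only sp³ atoms, so it is not fully conjugated — not aromatic (cyclopropane).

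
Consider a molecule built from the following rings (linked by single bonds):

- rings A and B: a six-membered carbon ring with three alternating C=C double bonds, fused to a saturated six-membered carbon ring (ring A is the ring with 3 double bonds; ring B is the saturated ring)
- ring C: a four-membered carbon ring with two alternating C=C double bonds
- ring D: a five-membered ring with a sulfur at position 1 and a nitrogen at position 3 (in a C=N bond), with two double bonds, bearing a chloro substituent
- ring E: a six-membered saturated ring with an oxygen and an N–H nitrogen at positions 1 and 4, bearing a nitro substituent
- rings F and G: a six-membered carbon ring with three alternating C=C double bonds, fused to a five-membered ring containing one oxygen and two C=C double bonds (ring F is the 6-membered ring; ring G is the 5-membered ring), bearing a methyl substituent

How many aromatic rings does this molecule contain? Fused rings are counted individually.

4

Ring A has a continuous p-orbital overlap around the ring; 3 ring double bonds give 6 π electrons. That satisfies 4n+2 with n=1, so ring A is aromatic (benzene ring).
Ring B has four sp³ carbons, so it is not fully conjugated — not aromatic (cyclohexane ring).
Ring C has only sp² ring atoms; a planar conformation would have a fully conjugated π system of 4 electrons. But 4 = 4(1), which is 4n not 4n+2, so ring C is not aromatic (cyclobutadiene) — cyclobutadiene is antiaromatic and distorts to a rectangle.
Ring D has a continuous p-orbital overlap around the ring; 2 ring double bonds (4 π electrons) plus a heteroatom lone pair (2) give 6 π electrons. That satisfies 4n+2 with n=1, so ring D is aromatic (thiazole).
Ring E has only sp³ atoms, so it is not fully conjugated — not aromatic (morpholine).
Rings F and G form a fused bicyclic system (with one oxygen) with 9 sp² atoms and 10 π electrons from ring double bonds plus a heteroatom lone pair. 10 = 4(2)+2, so the system is aromatic and both rings count as aromatic (benzofuran).
Aromatic: A, D, F, G. Total: 4.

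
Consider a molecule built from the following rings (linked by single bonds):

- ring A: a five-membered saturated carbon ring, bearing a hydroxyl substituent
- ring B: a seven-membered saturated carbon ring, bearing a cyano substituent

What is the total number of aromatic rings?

Ring A has only sp³ atoms, so it is not fully conjugated — not aromatic (cyclopentane).
Ring B has only sp³ atoms, so it is not fully conjugated — not aromatic (cycloheptane).
No ring is aromatic. Total: 0.

0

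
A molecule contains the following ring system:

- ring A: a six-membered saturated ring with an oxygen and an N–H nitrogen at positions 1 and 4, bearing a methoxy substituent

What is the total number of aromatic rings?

0

Ring A has only sp³ atoms, so it is not fully conjugated — not aromatic (morpholine).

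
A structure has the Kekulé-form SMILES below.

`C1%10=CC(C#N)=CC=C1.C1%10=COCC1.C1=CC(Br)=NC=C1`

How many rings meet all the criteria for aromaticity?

The SMILES encodes a six-membered carbon ring with three alternating C=C double bonds; a five-membered ring of four carbons and one oxygen, with one C=C double bond and two sp³ carbons; a six-membered ring of five carbons and one nitrogen with three alternating double bonds.
The 6-membered ring is fully conjugated (every ring atom contributes a p orbital); 3 ring double bonds give 6 π electrons. 6 = 4(1)+2, so it is aromatic (benzene).
The 5-membered ring with one oxygen has two sp³ carbons, so it is not fully conjugated — not aromatic (2,3-dihydrofuran).
The 6-membered ring with one nitrogen is planar and fully conjugated; 3 ring double bonds give 6 π electrons. That satisfies 4n+2 with n=1, so it is aromatic (pyridine).
2 of the 3 rings are aromatic. Total: 2.

2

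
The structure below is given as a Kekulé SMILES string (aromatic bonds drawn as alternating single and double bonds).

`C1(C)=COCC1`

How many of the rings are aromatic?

The SMILES encodes a five-membered ring of four carbons and one oxygen, with one C=C double bond and two sp³ carbons.
The 5-membered ring with one oxygen has two sp³ carbons, so it is not fully conjugated — not aromatic (2,3-dihydrofuran).

0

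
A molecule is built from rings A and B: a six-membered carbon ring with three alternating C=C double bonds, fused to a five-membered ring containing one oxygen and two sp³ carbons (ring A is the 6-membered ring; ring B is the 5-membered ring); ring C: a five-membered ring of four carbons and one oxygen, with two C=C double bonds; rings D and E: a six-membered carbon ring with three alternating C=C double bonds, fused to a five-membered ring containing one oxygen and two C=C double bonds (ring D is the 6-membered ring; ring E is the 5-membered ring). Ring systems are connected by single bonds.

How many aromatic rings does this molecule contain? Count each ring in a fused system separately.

4

Ring A is fully conjugated (every ring atom contributes a p orbital); 3 ring double bonds give 6 π electrons. 6 = 4(1)+2, so ring A is aromatic (benzene ring).
Ring B has two sp³ carbons, so it is not fully conjugated — not aromatic (oxolane ring).
Ring C is fully conjugated (every ring atom contributes a p orbital); 2 ring double bonds (4 π electrons) plus a heteroatom lone pair (2) give 6 π electrons. That satisfies 4n+2 with n=1, so ring C is aromatic (furan).
Rings D and E form a fused bicyclic system (with one oxygen) with 9 sp² atoms and 10 π electrons from ring double bonds plus a heteroatom lone pair. 10 = 4(2)+2, so the system is aromatic and both rings count as aromatic (benzofuran).
Aromatic: A, C, D, E. Total: 4.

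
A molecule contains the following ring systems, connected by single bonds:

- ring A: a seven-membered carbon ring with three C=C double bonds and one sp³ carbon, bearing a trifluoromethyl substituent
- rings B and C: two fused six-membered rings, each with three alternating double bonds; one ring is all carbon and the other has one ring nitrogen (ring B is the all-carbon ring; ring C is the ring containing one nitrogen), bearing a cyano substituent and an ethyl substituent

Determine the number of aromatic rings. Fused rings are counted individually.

2

Ring A has one sp³ carbon, so it is not fully conjugated — not aromatic (cycloheptatriene).
Rings B and C form a fused bicyclic system (with one nitrogen) with 10 sp² atoms and 10 π electrons from ring double bonds. 10 = 4(2)+2, so the system is aromatic and both rings count as aromatic (quinoline).
Aromatic: B, C. Total: 2.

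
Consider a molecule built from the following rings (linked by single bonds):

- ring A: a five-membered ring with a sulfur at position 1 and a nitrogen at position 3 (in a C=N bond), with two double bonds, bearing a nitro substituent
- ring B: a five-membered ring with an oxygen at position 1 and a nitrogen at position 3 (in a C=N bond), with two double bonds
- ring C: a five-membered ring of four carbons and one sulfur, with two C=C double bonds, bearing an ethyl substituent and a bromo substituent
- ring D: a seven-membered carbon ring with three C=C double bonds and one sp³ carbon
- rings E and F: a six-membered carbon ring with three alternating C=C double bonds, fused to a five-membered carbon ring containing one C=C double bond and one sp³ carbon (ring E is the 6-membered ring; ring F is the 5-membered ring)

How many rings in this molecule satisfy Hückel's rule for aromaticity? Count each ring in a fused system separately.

Ring A has a continuous p-orbital overlap around the ring; 2 ring double bonds (4 π electrons) plus a heteroatom lone pair (2) give 6 π electrons. That satisfies 4n+2 with n=1, so ring A is aromatic (thiazole).
Ring B is planar and fully conjugated; 2 ring double bonds (4 π electrons) plus a heteroatom lone pair (2) give 6 π electrons. Since 6 = 4n+2 (n=1), ring B is aromatic (oxazole).
Ring C is fully conjugated (every ring atom contributes a p orbital); 2 ring double bonds (4 π electrons) plus a heteroatom lone pair (2) give 6 π electrons. That satisfies 4n+2 with n=1, so ring C is aromatic (thiophene).
Ring D has one sp³ carbon, so it is not fully conjugated — not aromatic (cycloheptatriene).
Ring E is planar and fully conjugated; 3 ring double bonds give 6 π electrons. Since 6 = 4n+2 (n=1), ring E is aromatic (benzene ring).
Ring F has one sp³ carbon, so it is not fully conjugated — not aromatic (cyclopentene ring).
Aromatic: A, B, C, E. Total: 4.

4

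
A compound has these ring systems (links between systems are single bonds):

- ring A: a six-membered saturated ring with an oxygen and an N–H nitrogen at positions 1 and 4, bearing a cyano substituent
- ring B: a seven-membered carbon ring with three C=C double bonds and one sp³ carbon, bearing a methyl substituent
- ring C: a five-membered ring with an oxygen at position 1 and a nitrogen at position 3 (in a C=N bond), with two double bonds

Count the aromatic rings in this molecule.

Ring A has only sp³ atoms, so it is not fully conjugated — not aromatic (morpholine).
Ring B has one sp³ carbon, so it is not fully conjugated — not aromatic (cycloheptatriene).
Ring C is fully conjugated (every ring atom contributes a p orbital); 2 ring double bonds (4 π electrons) plus a heteroatom lone pair (2) give 6 π electrons. 6 = 4(1)+2, so ring C is aromatic (oxazole).
Aromatic: C. Total: 1.

1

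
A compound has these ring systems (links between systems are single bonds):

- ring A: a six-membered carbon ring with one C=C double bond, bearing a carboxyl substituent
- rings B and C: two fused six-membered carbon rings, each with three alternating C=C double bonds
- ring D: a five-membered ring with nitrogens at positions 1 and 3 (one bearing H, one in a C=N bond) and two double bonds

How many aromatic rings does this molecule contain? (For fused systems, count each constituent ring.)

Ring A has four sp³ carbons, so it is not fully conjugated — not aromatic (cyclohexene).
Rings B and C form a fused bicyclic system with 10 sp² atoms and 10 π electrons from ring double bonds. 10 = 4(2)+2, so the system is aromatic and both rings count as aromatic (naphthalene).
Ring D is planar and fully conjugated; 2 ring double bonds (4 π electrons) plus a heteroatom lone pair (2) give 6 π electrons. Since 6 = 4n+2 (n=1), ring D is aromatic (imidazole).
Aromatic: B, C, D. Total: 3.

3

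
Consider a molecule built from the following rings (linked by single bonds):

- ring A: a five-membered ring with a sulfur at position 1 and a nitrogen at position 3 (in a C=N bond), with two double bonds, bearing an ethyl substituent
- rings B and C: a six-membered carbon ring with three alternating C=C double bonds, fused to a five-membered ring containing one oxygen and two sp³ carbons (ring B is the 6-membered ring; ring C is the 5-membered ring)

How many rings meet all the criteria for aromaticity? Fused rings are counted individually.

Ring A is planar and fully conjugated; 2 ring double bonds (4 π electrons) plus a heteroatom lone pair (2) give 6 π electrons. 6 = 4(1)+2, so ring A is aromatic (thiazole).
Ring B is fully conjugated (every ring atom contributes a p orbital); 3 ring double bonds give 6 π electrons. Since 6 = 4n+2 (n=1), ring B is aromatic (benzene ring).
Ring C has two sp³ carbons, so it is not fully conjugated — not aromatic (oxolane ring).
Aromatic: A, B. Total: 2.

2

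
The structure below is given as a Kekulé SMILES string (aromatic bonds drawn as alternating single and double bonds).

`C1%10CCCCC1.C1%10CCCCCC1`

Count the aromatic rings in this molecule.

0

The SMILES encodes a six-membered saturated carbon ring; a seven-membered saturated carbon ring.
The 6-membered ring has only sp³ atoms, so it is not fully conjugated — not aromatic (cyclohexane).
The 7-membered ring has only sp³ atoms, so it is not fully conjugated — not aromatic (cycloheptane).
None of the rings are aromatic. Total: 0.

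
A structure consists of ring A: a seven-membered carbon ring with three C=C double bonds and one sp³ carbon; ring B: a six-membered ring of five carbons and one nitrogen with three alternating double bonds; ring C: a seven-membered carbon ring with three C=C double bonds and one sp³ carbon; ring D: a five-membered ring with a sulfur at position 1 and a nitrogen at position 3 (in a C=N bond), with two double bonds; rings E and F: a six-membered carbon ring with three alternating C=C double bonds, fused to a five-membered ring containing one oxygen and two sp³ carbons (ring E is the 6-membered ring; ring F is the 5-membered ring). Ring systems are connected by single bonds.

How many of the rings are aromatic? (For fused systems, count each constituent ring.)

Ring A has one sp³ carbon, so it is not fully conjugated — not aromatic (cycloheptatriene).
Ring B is planar and fully conjugated; 3 ring double bonds give 6 π electrons. That satisfies 4n+2 with n=1, so ring B is aromatic (pyridine).
Ring C has one sp³ carbon, so it is not fully conjugated — not aromatic (cycloheptatriene).
Ring D is planar and fully conjugated; 2 ring double bonds (4 π electrons) plus a heteroatom lone pair (2) give 6 π electrons. Since 6 = 4n+2 (n=1), ring D is aromatic (thiazole).
Ring E has a continuous p-orbital overlap around the ring; 3 ring double bonds give 6 π electrons. Since 6 = 4n+2 (n=1), ring E is aromatic (benzene ring).
Ring F has two sp³ carbons, so it is not fully conjugated — not aromatic (oxolane ring).
Aromatic: B, D, E. Total: 3.

3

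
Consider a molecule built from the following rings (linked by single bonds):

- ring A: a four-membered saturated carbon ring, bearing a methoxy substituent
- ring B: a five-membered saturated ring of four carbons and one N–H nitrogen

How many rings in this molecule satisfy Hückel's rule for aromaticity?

0

Ring A has only sp³ atoms, so it is not fully conjugated — not aromatic (cyclobutane).
Ring B has only sp³ atoms, so it is not fully conjugated — not aromatic (pyrrolidine).
No ring is aromatic. Total: 0.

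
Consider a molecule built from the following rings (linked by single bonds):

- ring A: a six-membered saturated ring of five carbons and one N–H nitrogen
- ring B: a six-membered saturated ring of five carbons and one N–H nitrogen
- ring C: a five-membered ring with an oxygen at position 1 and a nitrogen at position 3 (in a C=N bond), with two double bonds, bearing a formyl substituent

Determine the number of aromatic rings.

Ring A has only sp³ atoms, so it is not fully conjugated — not aromatic (piperidine).
Ring B has only sp³ atoms, so it is not fully conjugated — not aromatic (piperidine).
Ring C has a continuous p-orbital overlap around the ring; 2 ring double bonds (4 π electrons) plus a heteroatom lone pair (2) give 6 π electrons. That satisfies 4n+2 with n=1, so ring C is aromatic (oxazole).
Aromatic: C. Total: 1.

1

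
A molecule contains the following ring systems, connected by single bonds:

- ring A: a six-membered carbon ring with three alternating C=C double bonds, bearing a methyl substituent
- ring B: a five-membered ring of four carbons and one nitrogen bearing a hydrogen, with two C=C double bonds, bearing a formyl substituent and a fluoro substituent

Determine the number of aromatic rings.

2

Ring A has a continuous p-orbital overlap around the ring; 3 ring double bonds give 6 π electrons. Since 6 = 4n+2 (n=1), ring A is aromatic (benzene).
Ring B is fully conjugated (every ring atom contributes a p orbital); 2 ring double bonds (4 π electrons) plus a heteroatom lone pair (2) give 6 π electrons. 6 = 4(1)+2, so ring B is aromatic (pyrrole).
Aromatic: A, B. Total: 2.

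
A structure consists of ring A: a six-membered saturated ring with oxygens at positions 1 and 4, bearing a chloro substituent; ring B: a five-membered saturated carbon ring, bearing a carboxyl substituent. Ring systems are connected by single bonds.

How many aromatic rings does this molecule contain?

0

Ring A has only sp³ atoms, so it is not fully conjugated — not aromatic (1,4-dioxane).
Ring B has only sp³ atoms, so it is not fully conjugated — not aromatic (cyclopentane).
No ring is aromatic. Total: 0.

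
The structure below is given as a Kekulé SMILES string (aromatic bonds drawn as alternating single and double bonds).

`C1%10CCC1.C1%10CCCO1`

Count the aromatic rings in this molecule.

0

The SMILES encodes a four-membered saturated carbon ring; a five-membered saturated ring of four carbons and one oxygen.
The 4-membered ring has only sp³ atoms, so it is not fully conjugated — not aromatic (cyclobutane).
The 5-membered ring with one oxygen has only sp³ atoms, so it is not fully conjugated — not aromatic (tetrahydrofuran).
None of the rings are aromatic. Total: 0.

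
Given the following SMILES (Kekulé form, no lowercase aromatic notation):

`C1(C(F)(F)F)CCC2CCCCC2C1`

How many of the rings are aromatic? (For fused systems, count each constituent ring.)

The SMILES encodes two fused six-membered saturated carbon rings.
The 6-membered ring has only sp³ atoms, so it is not fully conjugated — not aromatic (cyclohexane ring).
The second 6-membered ring has only sp³ atoms, so it is not fully conjugated — not aromatic (cyclohexane ring).
None of the rings are aromatic. Total: 0.

0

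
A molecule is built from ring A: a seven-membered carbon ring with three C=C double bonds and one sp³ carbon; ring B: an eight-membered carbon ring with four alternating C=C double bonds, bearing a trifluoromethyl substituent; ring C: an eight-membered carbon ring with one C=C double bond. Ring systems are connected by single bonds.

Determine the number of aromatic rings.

0

Ring A has one sp³ carbon, so it is not fully conjugated — not aromatic (cycloheptatriene).
Ring B has only sp² ring atoms; a planar conformation would have a fully conjugated π system of 8 electrons. But 8 = 4(2), which is 4n not 4n+2, so ring B is not aromatic (cyclooctatetraene) — cyclooctatetraene distorts into a non-planar tub to avoid antiaromaticity.
Ring C has six sp³ carbons, so it is not fully conjugated — not aromatic (cyclooctene).
No ring is aromatic. Total: 0.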